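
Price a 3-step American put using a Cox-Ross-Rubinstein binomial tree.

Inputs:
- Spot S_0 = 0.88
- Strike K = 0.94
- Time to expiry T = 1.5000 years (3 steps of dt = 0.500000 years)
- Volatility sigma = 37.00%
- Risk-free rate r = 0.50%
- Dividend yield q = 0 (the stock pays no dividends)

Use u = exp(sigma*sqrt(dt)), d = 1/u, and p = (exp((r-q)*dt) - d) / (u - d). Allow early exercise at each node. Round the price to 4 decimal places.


Answer: Price = V(0,0) = 0.2027

Derivation:
dt = T/N = 0.500000
u = exp(sigma*sqrt(dt)) = 1.299045; d = 1/u = 0.769796
p = (exp((r-q)*dt) - d) / (u - d) = 0.439693
Discount per step: exp(-r*dt) = 0.997503
Stock lattice S(k, i) with i counting down-moves:
  k=0: S(0,0) = 0.8800
  k=1: S(1,0) = 1.1432; S(1,1) = 0.6774
  k=2: S(2,0) = 1.4850; S(2,1) = 0.8800; S(2,2) = 0.5215
  k=3: S(3,0) = 1.9291; S(3,1) = 1.1432; S(3,2) = 0.6774; S(3,3) = 0.4014
Terminal payoffs V(N, i) = max(K - S_T, 0):
  V(3,0) = 0.000000; V(3,1) = 0.000000; V(3,2) = 0.262579; V(3,3) = 0.538570
Backward induction: V(k, i) = exp(-r*dt) * [p * V(k+1, i) + (1-p) * V(k+1, i+1)]; then take max(V_cont, immediate exercise) for American.
  V(2,0) = exp(-r*dt) * [p*0.000000 + (1-p)*0.000000] = 0.000000; exercise = 0.000000; V(2,0) = max -> 0.000000
  V(2,1) = exp(-r*dt) * [p*0.000000 + (1-p)*0.262579] = 0.146758; exercise = 0.060000; V(2,1) = max -> 0.146758
  V(2,2) = exp(-r*dt) * [p*0.262579 + (1-p)*0.538570] = 0.416177; exercise = 0.418524; V(2,2) = max -> 0.418524
  V(1,0) = exp(-r*dt) * [p*0.000000 + (1-p)*0.146758] = 0.082024; exercise = 0.000000; V(1,0) = max -> 0.082024
  V(1,1) = exp(-r*dt) * [p*0.146758 + (1-p)*0.418524] = 0.298284; exercise = 0.262579; V(1,1) = max -> 0.298284
  V(0,0) = exp(-r*dt) * [p*0.082024 + (1-p)*0.298284] = 0.202689; exercise = 0.060000; V(0,0) = max -> 0.202689


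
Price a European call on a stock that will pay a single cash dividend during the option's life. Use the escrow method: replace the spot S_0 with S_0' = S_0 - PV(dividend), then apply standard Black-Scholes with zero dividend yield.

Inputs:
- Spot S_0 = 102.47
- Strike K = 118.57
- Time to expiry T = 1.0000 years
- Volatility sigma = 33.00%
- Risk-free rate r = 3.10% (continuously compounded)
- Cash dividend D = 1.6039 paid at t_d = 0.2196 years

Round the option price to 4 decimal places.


Answer: Price = 8.1874

Derivation:
PV(D) = D * exp(-r * t_d) = 1.6039 * 0.99321552 = 1.59301837
S_0' = S_0 - PV(D) = 102.4700 - 1.59301837 = 100.87698163
d1 = (ln(S_0'/K) + (r + sigma^2/2)*T) / (sigma*sqrt(T)) = -0.23076283
d2 = d1 - sigma*sqrt(T) = -0.56076283
exp(-rT) = 0.96947557
N(d1) = 0.40874953; N(d2) = 0.28747962
C = S_0' * N(d1) - K * exp(-rT) * N(d2) = 100.87698163 * 0.40874953 - 118.5700 * 0.96947557 * 0.28747962 = 8.1874


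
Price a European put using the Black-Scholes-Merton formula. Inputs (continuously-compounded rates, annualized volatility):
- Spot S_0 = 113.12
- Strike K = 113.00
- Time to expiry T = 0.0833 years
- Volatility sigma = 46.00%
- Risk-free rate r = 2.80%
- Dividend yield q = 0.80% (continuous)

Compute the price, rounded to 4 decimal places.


d1 = (ln(S/K) + (r - q + 0.5*sigma^2) * T) / (sigma * sqrt(T)) = 0.08692510
d2 = d1 - sigma * sqrt(T) = -0.04583891
exp(-rT) = 0.99767032; exp(-qT) = 0.99933382
P = K * exp(-rT) * N(-d2) - S_0 * exp(-qT) * N(-d1)
N(-d1) = 0.46536553; N(-d2) = 0.51828068
P = 113.0000 * 0.99767032 * 0.51828068 - 113.1200 * 0.99933382 * 0.46536553 = 5.8222

Answer: Price = 5.8222


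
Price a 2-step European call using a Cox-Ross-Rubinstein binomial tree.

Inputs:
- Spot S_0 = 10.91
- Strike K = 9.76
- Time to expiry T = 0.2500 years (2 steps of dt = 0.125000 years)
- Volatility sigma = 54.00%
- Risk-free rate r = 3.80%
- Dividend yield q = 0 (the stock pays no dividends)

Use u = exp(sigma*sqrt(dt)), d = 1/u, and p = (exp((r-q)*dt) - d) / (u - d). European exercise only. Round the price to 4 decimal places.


dt = T/N = 0.125000
u = exp(sigma*sqrt(dt)) = 1.210361; d = 1/u = 0.826200
p = (exp((r-q)*dt) - d) / (u - d) = 0.464809
Discount per step: exp(-r*dt) = 0.995261
Stock lattice S(k, i) with i counting down-moves:
  k=0: S(0,0) = 10.9100
  k=1: S(1,0) = 13.2050; S(1,1) = 9.0138
  k=2: S(2,0) = 15.9829; S(2,1) = 10.9100; S(2,2) = 7.4472
Terminal payoffs V(N, i) = max(S_T - K, 0):
  V(2,0) = 6.222869; V(2,1) = 1.150000; V(2,2) = 0.000000
Backward induction: V(k, i) = exp(-r*dt) * [p * V(k+1, i) + (1-p) * V(k+1, i+1)].
  V(1,0) = exp(-r*dt) * [p*6.222869 + (1-p)*1.150000] = 3.491291
  V(1,1) = exp(-r*dt) * [p*1.150000 + (1-p)*0.000000] = 0.531997
  V(0,0) = exp(-r*dt) * [p*3.491291 + (1-p)*0.531997] = 1.898464

Answer: Price = V(0,0) = 1.8985


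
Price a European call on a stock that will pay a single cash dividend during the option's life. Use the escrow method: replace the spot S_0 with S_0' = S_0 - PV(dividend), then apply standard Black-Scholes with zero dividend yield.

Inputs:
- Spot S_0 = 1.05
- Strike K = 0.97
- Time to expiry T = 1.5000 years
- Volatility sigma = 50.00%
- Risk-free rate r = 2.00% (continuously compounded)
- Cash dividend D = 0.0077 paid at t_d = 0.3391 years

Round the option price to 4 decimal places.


PV(D) = D * exp(-r * t_d) = 0.0077 * 0.99324095 = 0.00764796
S_0' = S_0 - PV(D) = 1.0500 - 0.00764796 = 1.04235204
d1 = (ln(S_0'/K) + (r + sigma^2/2)*T) / (sigma*sqrt(T)) = 0.47265182
d2 = d1 - sigma*sqrt(T) = -0.13972061
exp(-rT) = 0.97044553
N(d1) = 0.68176920; N(d2) = 0.44444037
C = S_0' * N(d1) - K * exp(-rT) * N(d2) = 1.04235204 * 0.68176920 - 0.9700 * 0.97044553 * 0.44444037 = 0.2923

Answer: Price = 0.2923


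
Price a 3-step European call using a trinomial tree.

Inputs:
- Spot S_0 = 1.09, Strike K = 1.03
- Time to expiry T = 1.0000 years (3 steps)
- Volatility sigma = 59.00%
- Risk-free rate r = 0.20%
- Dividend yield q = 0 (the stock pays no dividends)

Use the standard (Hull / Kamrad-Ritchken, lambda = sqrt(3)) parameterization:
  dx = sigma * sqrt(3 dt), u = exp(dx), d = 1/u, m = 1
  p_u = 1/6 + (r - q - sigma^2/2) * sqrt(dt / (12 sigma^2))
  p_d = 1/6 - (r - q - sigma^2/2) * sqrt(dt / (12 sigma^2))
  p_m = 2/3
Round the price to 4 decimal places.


dt = T/N = 0.333333; dx = sigma*sqrt(3*dt) = 0.590000
u = exp(dx) = 1.803988; d = 1/u = 0.554327
p_u = 0.118065, p_m = 0.666667, p_d = 0.215268
Discount per step: exp(-r*dt) = 0.999334
Stock lattice S(k, j) with j the centered position index:
  k=0: S(0,+0) = 1.0900
  k=1: S(1,-1) = 0.6042; S(1,+0) = 1.0900; S(1,+1) = 1.9663
  k=2: S(2,-2) = 0.3349; S(2,-1) = 0.6042; S(2,+0) = 1.0900; S(2,+1) = 1.9663; S(2,+2) = 3.5473
  k=3: S(3,-3) = 0.1857; S(3,-2) = 0.3349; S(3,-1) = 0.6042; S(3,+0) = 1.0900; S(3,+1) = 1.9663; S(3,+2) = 3.5473; S(3,+3) = 6.3992
Terminal payoffs V(N, j) = max(S_T - K, 0):
  V(3,-3) = 0.000000; V(3,-2) = 0.000000; V(3,-1) = 0.000000; V(3,+0) = 0.060000; V(3,+1) = 0.936347; V(3,+2) = 2.517268; V(3,+3) = 5.369230
Backward induction: V(k, j) = exp(-r*dt) * [p_u * V(k+1, j+1) + p_m * V(k+1, j) + p_d * V(k+1, j-1)]
  V(2,-2) = exp(-r*dt) * [p_u*0.000000 + p_m*0.000000 + p_d*0.000000] = 0.000000
  V(2,-1) = exp(-r*dt) * [p_u*0.060000 + p_m*0.000000 + p_d*0.000000] = 0.007079
  V(2,+0) = exp(-r*dt) * [p_u*0.936347 + p_m*0.060000 + p_d*0.000000] = 0.150449
  V(2,+1) = exp(-r*dt) * [p_u*2.517268 + p_m*0.936347 + p_d*0.060000] = 0.933726
  V(2,+2) = exp(-r*dt) * [p_u*5.369230 + p_m*2.517268 + p_d*0.936347] = 2.511987
  V(1,-1) = exp(-r*dt) * [p_u*0.150449 + p_m*0.007079 + p_d*0.000000] = 0.022467
  V(1,+0) = exp(-r*dt) * [p_u*0.933726 + p_m*0.150449 + p_d*0.007079] = 0.211923
  V(1,+1) = exp(-r*dt) * [p_u*2.511987 + p_m*0.933726 + p_d*0.150449] = 0.950815
  V(0,+0) = exp(-r*dt) * [p_u*0.950815 + p_m*0.211923 + p_d*0.022467] = 0.258204

Answer: Price = V(0,0) = 0.2582


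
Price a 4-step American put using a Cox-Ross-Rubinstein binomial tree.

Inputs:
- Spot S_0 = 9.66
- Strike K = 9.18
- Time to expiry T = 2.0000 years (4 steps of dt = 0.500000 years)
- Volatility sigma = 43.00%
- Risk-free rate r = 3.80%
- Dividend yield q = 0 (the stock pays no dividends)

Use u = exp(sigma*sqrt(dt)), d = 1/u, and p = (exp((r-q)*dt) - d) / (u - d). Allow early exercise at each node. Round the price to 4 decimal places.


dt = T/N = 0.500000
u = exp(sigma*sqrt(dt)) = 1.355345; d = 1/u = 0.737820
p = (exp((r-q)*dt) - d) / (u - d) = 0.455628
Discount per step: exp(-r*dt) = 0.981179
Stock lattice S(k, i) with i counting down-moves:
  k=0: S(0,0) = 9.6600
  k=1: S(1,0) = 13.0926; S(1,1) = 7.1273
  k=2: S(2,0) = 17.7450; S(2,1) = 9.6600; S(2,2) = 5.2587
  k=3: S(3,0) = 24.0506; S(3,1) = 13.0926; S(3,2) = 7.1273; S(3,3) = 3.8800
  k=4: S(4,0) = 32.5969; S(4,1) = 17.7450; S(4,2) = 9.6600; S(4,3) = 5.2587; S(4,4) = 2.8627
Terminal payoffs V(N, i) = max(K - S_T, 0):
  V(4,0) = 0.000000; V(4,1) = 0.000000; V(4,2) = 0.000000; V(4,3) = 3.921311; V(4,4) = 6.317286
Backward induction: V(k, i) = exp(-r*dt) * [p * V(k+1, i) + (1-p) * V(k+1, i+1)]; then take max(V_cont, immediate exercise) for American.
  V(3,0) = exp(-r*dt) * [p*0.000000 + (1-p)*0.000000] = 0.000000; exercise = 0.000000; V(3,0) = max -> 0.000000
  V(3,1) = exp(-r*dt) * [p*0.000000 + (1-p)*0.000000] = 0.000000; exercise = 0.000000; V(3,1) = max -> 0.000000
  V(3,2) = exp(-r*dt) * [p*0.000000 + (1-p)*3.921311] = 2.094475; exercise = 2.052663; V(3,2) = max -> 2.094475
  V(3,3) = exp(-r*dt) * [p*3.921311 + (1-p)*6.317286] = 5.127262; exercise = 5.300036; V(3,3) = max -> 5.300036
  V(2,0) = exp(-r*dt) * [p*0.000000 + (1-p)*0.000000] = 0.000000; exercise = 0.000000; V(2,0) = max -> 0.000000
  V(2,1) = exp(-r*dt) * [p*0.000000 + (1-p)*2.094475] = 1.118714; exercise = 0.000000; V(2,1) = max -> 1.118714
  V(2,2) = exp(-r*dt) * [p*2.094475 + (1-p)*5.300036] = 3.767229; exercise = 3.921311; V(2,2) = max -> 3.921311
  V(1,0) = exp(-r*dt) * [p*0.000000 + (1-p)*1.118714] = 0.597534; exercise = 0.000000; V(1,0) = max -> 0.597534
  V(1,1) = exp(-r*dt) * [p*1.118714 + (1-p)*3.921311] = 2.594599; exercise = 2.052663; V(1,1) = max -> 2.594599
  V(0,0) = exp(-r*dt) * [p*0.597534 + (1-p)*2.594599] = 1.652973; exercise = 0.000000; V(0,0) = max -> 1.652973

Answer: Price = V(0,0) = 1.6530


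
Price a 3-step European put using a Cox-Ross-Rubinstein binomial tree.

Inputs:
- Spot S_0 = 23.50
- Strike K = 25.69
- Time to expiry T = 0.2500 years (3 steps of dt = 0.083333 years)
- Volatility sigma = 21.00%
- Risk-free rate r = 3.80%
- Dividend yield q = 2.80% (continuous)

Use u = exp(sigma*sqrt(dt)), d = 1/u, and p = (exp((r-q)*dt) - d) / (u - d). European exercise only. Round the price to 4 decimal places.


Answer: Price = V(0,0) = 2.4051

Derivation:
dt = T/N = 0.083333
u = exp(sigma*sqrt(dt)) = 1.062497; d = 1/u = 0.941179
p = (exp((r-q)*dt) - d) / (u - d) = 0.491721
Discount per step: exp(-r*dt) = 0.996838
Stock lattice S(k, i) with i counting down-moves:
  k=0: S(0,0) = 23.5000
  k=1: S(1,0) = 24.9687; S(1,1) = 22.1177
  k=2: S(2,0) = 26.5291; S(2,1) = 23.5000; S(2,2) = 20.8167
  k=3: S(3,0) = 28.1871; S(3,1) = 24.9687; S(3,2) = 22.1177; S(3,3) = 19.5923
Terminal payoffs V(N, i) = max(K - S_T, 0):
  V(3,0) = 0.000000; V(3,1) = 0.721321; V(3,2) = 3.572290; V(3,3) = 6.097730
Backward induction: V(k, i) = exp(-r*dt) * [p * V(k+1, i) + (1-p) * V(k+1, i+1)].
  V(2,0) = exp(-r*dt) * [p*0.000000 + (1-p)*0.721321] = 0.365473
  V(2,1) = exp(-r*dt) * [p*0.721321 + (1-p)*3.572290] = 2.163546
  V(2,2) = exp(-r*dt) * [p*3.572290 + (1-p)*6.097730] = 4.840565
  V(1,0) = exp(-r*dt) * [p*0.365473 + (1-p)*2.163546] = 1.275351
  V(1,1) = exp(-r*dt) * [p*2.163546 + (1-p)*4.840565] = 3.513076
  V(0,0) = exp(-r*dt) * [p*1.275351 + (1-p)*3.513076] = 2.405111


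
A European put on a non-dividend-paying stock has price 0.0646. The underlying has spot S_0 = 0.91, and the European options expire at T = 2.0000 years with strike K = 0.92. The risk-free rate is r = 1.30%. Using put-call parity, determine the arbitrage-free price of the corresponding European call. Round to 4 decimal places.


Answer: Call price = 0.0782

Derivation:
Put-call parity: C - P = S_0 * exp(-qT) - K * exp(-rT).
S_0 * exp(-qT) = 0.9100 * 1.00000000 = 0.91000000
K * exp(-rT) = 0.9200 * 0.97433509 = 0.89638828
C = P + S*exp(-qT) - K*exp(-rT)
C = 0.0646 + 0.91000000 - 0.89638828 = 0.0782


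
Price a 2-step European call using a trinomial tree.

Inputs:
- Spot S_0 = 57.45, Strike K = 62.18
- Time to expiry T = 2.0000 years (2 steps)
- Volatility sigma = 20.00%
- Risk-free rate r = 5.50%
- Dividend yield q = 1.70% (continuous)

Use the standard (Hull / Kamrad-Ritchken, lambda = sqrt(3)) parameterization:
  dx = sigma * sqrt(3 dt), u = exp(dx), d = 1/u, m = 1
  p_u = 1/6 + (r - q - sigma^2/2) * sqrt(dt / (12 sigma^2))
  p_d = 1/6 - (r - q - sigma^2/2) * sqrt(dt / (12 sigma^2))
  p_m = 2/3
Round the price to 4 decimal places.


dt = T/N = 1.000000; dx = sigma*sqrt(3*dt) = 0.346410
u = exp(dx) = 1.413982; d = 1/u = 0.707222
p_u = 0.192647, p_m = 0.666667, p_d = 0.140686
Discount per step: exp(-r*dt) = 0.946485
Stock lattice S(k, j) with j the centered position index:
  k=0: S(0,+0) = 57.4500
  k=1: S(1,-1) = 40.6299; S(1,+0) = 57.4500; S(1,+1) = 81.2333
  k=2: S(2,-2) = 28.7344; S(2,-1) = 40.6299; S(2,+0) = 57.4500; S(2,+1) = 81.2333; S(2,+2) = 114.8625
Terminal payoffs V(N, j) = max(S_T - K, 0):
  V(2,-2) = 0.000000; V(2,-1) = 0.000000; V(2,+0) = 0.000000; V(2,+1) = 19.053292; V(2,+2) = 52.682450
Backward induction: V(k, j) = exp(-r*dt) * [p_u * V(k+1, j+1) + p_m * V(k+1, j) + p_d * V(k+1, j-1)]
  V(1,-1) = exp(-r*dt) * [p_u*0.000000 + p_m*0.000000 + p_d*0.000000] = 0.000000
  V(1,+0) = exp(-r*dt) * [p_u*19.053292 + p_m*0.000000 + p_d*0.000000] = 3.474138
  V(1,+1) = exp(-r*dt) * [p_u*52.682450 + p_m*19.053292 + p_d*0.000000] = 21.628448
  V(0,+0) = exp(-r*dt) * [p_u*21.628448 + p_m*3.474138 + p_d*0.000000] = 6.135833

Answer: Price = V(0,0) = 6.1358


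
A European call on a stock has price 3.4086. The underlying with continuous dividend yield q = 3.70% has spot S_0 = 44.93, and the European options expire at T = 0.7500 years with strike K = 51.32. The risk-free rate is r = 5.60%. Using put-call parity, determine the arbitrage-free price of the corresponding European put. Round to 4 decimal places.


Answer: Put price = 8.9175

Derivation:
Put-call parity: C - P = S_0 * exp(-qT) - K * exp(-rT).
S_0 * exp(-qT) = 44.9300 * 0.97263149 = 43.70033304
K * exp(-rT) = 51.3200 * 0.95886978 = 49.20919714
P = C - S*exp(-qT) + K*exp(-rT)
P = 3.4086 - 43.70033304 + 49.20919714 = 8.9175


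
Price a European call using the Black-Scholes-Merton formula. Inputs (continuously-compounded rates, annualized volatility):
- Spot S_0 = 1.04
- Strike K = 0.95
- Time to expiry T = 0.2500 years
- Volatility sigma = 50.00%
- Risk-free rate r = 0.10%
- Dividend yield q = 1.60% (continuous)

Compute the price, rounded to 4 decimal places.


d1 = (ln(S/K) + (r - q + 0.5*sigma^2) * T) / (sigma * sqrt(T)) = 0.47205603
d2 = d1 - sigma * sqrt(T) = 0.22205603
exp(-rT) = 0.99975003; exp(-qT) = 0.99600799
C = S_0 * exp(-qT) * N(d1) - K * exp(-rT) * N(d2)
N(d1) = 0.68155660; N(d2) = 0.58786487
C = 1.0400 * 0.99600799 * 0.68155660 - 0.9500 * 0.99975003 * 0.58786487 = 0.1477

Answer: Price = 0.1477


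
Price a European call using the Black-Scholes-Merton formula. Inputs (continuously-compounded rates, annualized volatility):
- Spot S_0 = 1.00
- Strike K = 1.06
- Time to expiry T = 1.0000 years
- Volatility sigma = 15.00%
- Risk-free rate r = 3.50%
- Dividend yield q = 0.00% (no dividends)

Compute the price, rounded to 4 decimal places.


d1 = (ln(S/K) + (r - q + 0.5*sigma^2) * T) / (sigma * sqrt(T)) = -0.08012605
d2 = d1 - sigma * sqrt(T) = -0.23012605
exp(-rT) = 0.96560542; exp(-qT) = 1.00000000
C = S_0 * exp(-qT) * N(d1) - K * exp(-rT) * N(d2)
N(d1) = 0.46806850; N(d2) = 0.40899691
C = 1.0000 * 1.00000000 * 0.46806850 - 1.0600 * 0.96560542 * 0.40899691 = 0.0494

Answer: Price = 0.0494


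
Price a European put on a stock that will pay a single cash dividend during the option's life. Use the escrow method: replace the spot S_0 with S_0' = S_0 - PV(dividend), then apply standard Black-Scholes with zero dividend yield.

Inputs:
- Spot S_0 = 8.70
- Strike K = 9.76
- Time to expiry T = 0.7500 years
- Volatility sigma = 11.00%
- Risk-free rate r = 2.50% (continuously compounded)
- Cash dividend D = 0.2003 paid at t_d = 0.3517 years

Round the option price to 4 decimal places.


PV(D) = D * exp(-r * t_d) = 0.2003 * 0.99124604 = 0.19854658
S_0' = S_0 - PV(D) = 8.7000 - 0.19854658 = 8.50145342
d1 = (ln(S_0'/K) + (r + sigma^2/2)*T) / (sigma*sqrt(T)) = -1.20474905
d2 = d1 - sigma*sqrt(T) = -1.30001185
exp(-rT) = 0.98142469
N(-d1) = 0.88584990; N(-d2) = 0.90320155
P = K * exp(-rT) * N(-d2) - S_0' * N(-d1) = 9.7600 * 0.98142469 * 0.90320155 - 8.50145342 * 0.88584990 = 1.1205

Answer: Price = 1.1205


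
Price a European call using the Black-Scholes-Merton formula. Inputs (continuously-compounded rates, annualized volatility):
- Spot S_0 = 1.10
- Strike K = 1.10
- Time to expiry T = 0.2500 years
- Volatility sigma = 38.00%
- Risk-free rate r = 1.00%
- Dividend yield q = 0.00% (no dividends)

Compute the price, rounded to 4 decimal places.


Answer: Price = 0.0845

Derivation:
d1 = (ln(S/K) + (r - q + 0.5*sigma^2) * T) / (sigma * sqrt(T)) = 0.10815789
d2 = d1 - sigma * sqrt(T) = -0.08184211
exp(-rT) = 0.99750312; exp(-qT) = 1.00000000
C = S_0 * exp(-qT) * N(d1) - K * exp(-rT) * N(d2)
N(d1) = 0.54306478; N(d2) = 0.46738614
C = 1.1000 * 1.00000000 * 0.54306478 - 1.1000 * 0.99750312 * 0.46738614 = 0.0845


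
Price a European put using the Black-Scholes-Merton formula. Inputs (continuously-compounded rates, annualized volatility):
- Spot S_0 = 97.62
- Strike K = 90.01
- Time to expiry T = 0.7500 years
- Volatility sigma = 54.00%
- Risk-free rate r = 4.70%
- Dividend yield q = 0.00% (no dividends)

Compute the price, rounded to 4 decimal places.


d1 = (ln(S/K) + (r - q + 0.5*sigma^2) * T) / (sigma * sqrt(T)) = 0.48275381
d2 = d1 - sigma * sqrt(T) = 0.01510009
exp(-rT) = 0.96536405; exp(-qT) = 1.00000000
P = K * exp(-rT) * N(-d2) - S_0 * exp(-qT) * N(-d1)
N(-d1) = 0.31463527; N(-d2) = 0.49397616
P = 90.0100 * 0.96536405 * 0.49397616 - 97.6200 * 1.00000000 * 0.31463527 = 12.2081

Answer: Price = 12.2081


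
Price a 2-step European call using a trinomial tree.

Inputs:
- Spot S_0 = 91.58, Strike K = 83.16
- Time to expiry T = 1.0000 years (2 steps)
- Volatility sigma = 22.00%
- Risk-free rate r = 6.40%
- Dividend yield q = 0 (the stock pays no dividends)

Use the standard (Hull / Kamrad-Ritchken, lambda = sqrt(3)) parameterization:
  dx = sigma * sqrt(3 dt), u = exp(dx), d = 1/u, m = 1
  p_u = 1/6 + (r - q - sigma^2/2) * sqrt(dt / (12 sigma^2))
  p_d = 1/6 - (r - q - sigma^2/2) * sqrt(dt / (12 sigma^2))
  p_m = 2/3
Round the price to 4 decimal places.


dt = T/N = 0.500000; dx = sigma*sqrt(3*dt) = 0.269444
u = exp(dx) = 1.309236; d = 1/u = 0.763804
p_u = 0.203595, p_m = 0.666667, p_d = 0.129739
Discount per step: exp(-r*dt) = 0.968507
Stock lattice S(k, j) with j the centered position index:
  k=0: S(0,+0) = 91.5800
  k=1: S(1,-1) = 69.9492; S(1,+0) = 91.5800; S(1,+1) = 119.8998
  k=2: S(2,-2) = 53.4275; S(2,-1) = 69.9492; S(2,+0) = 91.5800; S(2,+1) = 119.8998; S(2,+2) = 156.9772
Terminal payoffs V(N, j) = max(S_T - K, 0):
  V(2,-2) = 0.000000; V(2,-1) = 0.000000; V(2,+0) = 8.420000; V(2,+1) = 36.739846; V(2,+2) = 73.817212
Backward induction: V(k, j) = exp(-r*dt) * [p_u * V(k+1, j+1) + p_m * V(k+1, j) + p_d * V(k+1, j-1)]
  V(1,-1) = exp(-r*dt) * [p_u*8.420000 + p_m*0.000000 + p_d*0.000000] = 1.660278
  V(1,+0) = exp(-r*dt) * [p_u*36.739846 + p_m*8.420000 + p_d*0.000000] = 12.681012
  V(1,+1) = exp(-r*dt) * [p_u*73.817212 + p_m*36.739846 + p_d*8.420000] = 39.335329
  V(0,+0) = exp(-r*dt) * [p_u*39.335329 + p_m*12.681012 + p_d*1.660278] = 16.152627

Answer: Price = V(0,0) = 16.1526


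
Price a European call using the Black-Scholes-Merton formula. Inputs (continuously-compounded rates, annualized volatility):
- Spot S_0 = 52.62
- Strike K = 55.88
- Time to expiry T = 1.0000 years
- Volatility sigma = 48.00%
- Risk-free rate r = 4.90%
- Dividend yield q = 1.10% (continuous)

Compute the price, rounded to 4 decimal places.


Answer: Price = 9.4102

Derivation:
d1 = (ln(S/K) + (r - q + 0.5*sigma^2) * T) / (sigma * sqrt(T)) = 0.19393696
d2 = d1 - sigma * sqrt(T) = -0.28606304
exp(-rT) = 0.95218113; exp(-qT) = 0.98906028
C = S_0 * exp(-qT) * N(d1) - K * exp(-rT) * N(d2)
N(d1) = 0.57688738; N(d2) = 0.38741492
C = 52.6200 * 0.98906028 * 0.57688738 - 55.8800 * 0.95218113 * 0.38741492 = 9.4102


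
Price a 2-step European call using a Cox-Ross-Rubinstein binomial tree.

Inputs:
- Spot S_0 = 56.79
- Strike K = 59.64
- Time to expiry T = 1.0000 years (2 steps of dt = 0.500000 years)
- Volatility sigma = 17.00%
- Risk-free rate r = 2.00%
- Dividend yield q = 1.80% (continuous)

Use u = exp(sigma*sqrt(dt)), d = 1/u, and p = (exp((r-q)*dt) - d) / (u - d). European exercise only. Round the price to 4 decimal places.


dt = T/N = 0.500000
u = exp(sigma*sqrt(dt)) = 1.127732; d = 1/u = 0.886736
p = (exp((r-q)*dt) - d) / (u - d) = 0.474136
Discount per step: exp(-r*dt) = 0.990050
Stock lattice S(k, i) with i counting down-moves:
  k=0: S(0,0) = 56.7900
  k=1: S(1,0) = 64.0439; S(1,1) = 50.3577
  k=2: S(2,0) = 72.2243; S(2,1) = 56.7900; S(2,2) = 44.6540
Terminal payoffs V(N, i) = max(S_T - K, 0):
  V(2,0) = 12.584300; V(2,1) = 0.000000; V(2,2) = 0.000000
Backward induction: V(k, i) = exp(-r*dt) * [p * V(k+1, i) + (1-p) * V(k+1, i+1)].
  V(1,0) = exp(-r*dt) * [p*12.584300 + (1-p)*0.000000] = 5.907296
  V(1,1) = exp(-r*dt) * [p*0.000000 + (1-p)*0.000000] = 0.000000
  V(0,0) = exp(-r*dt) * [p*5.907296 + (1-p)*0.000000] = 2.772990

Answer: Price = V(0,0) = 2.7730


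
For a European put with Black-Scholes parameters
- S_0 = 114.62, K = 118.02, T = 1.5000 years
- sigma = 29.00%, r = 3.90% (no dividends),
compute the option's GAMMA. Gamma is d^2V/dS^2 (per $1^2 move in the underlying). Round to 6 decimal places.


d1 = 0.2599928041; d2 = -0.0951832086
phi(d1) = 0.3856840908; exp(-qT) = 1.0000000000; exp(-rT) = 0.9431782404
Gamma = exp(-qT) * phi(d1) / (S * sigma * sqrt(T)) = 1.0000000000 * 0.3856840908 / (114.6200 * 0.2900 * 1.2247448714) = 0.009474

Answer: Gamma = 0.009474


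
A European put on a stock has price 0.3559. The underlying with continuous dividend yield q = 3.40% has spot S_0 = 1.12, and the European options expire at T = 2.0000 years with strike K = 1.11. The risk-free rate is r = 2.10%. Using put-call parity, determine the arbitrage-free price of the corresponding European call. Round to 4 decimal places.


Put-call parity: C - P = S_0 * exp(-qT) - K * exp(-rT).
S_0 * exp(-qT) = 1.1200 * 0.93426047 = 1.04637173
K * exp(-rT) = 1.1100 * 0.95886978 = 1.06434546
C = P + S*exp(-qT) - K*exp(-rT)
C = 0.3559 + 1.04637173 - 1.06434546 = 0.3379

Answer: Call price = 0.3379


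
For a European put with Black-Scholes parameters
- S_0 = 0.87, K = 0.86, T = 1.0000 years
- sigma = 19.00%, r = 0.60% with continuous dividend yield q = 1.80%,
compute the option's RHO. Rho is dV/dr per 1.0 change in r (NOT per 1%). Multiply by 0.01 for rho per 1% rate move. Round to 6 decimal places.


d1 = 0.0926885390; d2 = -0.0973114610
phi(d1) = 0.3972322663; exp(-qT) = 0.9821610324; exp(-rT) = 0.9940179641
N(-d2) = 0.5387604727
Rho = -K*T*exp(-rT)*N(-d2) = -0.8600 * 1.0000 * 0.9940179641 * 0.5387604727 = -0.460562

Answer: Rho = -0.460562


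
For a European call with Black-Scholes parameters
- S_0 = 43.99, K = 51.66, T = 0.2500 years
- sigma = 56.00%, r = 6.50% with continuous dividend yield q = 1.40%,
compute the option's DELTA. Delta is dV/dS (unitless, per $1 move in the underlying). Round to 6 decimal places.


d1 = -0.3884694725; d2 = -0.6684694725
phi(d1) = 0.3699480093; exp(-qT) = 0.9965061179; exp(-rT) = 0.9838813190
N(d1) = 0.3488343205
Delta = exp(-qT) * N(d1) = 0.9965061179 * 0.3488343205 = 0.347616

Answer: Delta = 0.347616


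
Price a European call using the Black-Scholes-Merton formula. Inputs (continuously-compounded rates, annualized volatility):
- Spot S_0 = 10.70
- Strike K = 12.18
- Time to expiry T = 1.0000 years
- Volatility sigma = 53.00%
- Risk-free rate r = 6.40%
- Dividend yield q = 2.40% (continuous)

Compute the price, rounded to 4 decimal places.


Answer: Price = 1.8279

Derivation:
d1 = (ln(S/K) + (r - q + 0.5*sigma^2) * T) / (sigma * sqrt(T)) = 0.09603487
d2 = d1 - sigma * sqrt(T) = -0.43396513
exp(-rT) = 0.93800500; exp(-qT) = 0.97628571
C = S_0 * exp(-qT) * N(d1) - K * exp(-rT) * N(d2)
N(d1) = 0.53825356; N(d2) = 0.33215688
C = 10.7000 * 0.97628571 * 0.53825356 - 12.1800 * 0.93800500 * 0.33215688 = 1.8279


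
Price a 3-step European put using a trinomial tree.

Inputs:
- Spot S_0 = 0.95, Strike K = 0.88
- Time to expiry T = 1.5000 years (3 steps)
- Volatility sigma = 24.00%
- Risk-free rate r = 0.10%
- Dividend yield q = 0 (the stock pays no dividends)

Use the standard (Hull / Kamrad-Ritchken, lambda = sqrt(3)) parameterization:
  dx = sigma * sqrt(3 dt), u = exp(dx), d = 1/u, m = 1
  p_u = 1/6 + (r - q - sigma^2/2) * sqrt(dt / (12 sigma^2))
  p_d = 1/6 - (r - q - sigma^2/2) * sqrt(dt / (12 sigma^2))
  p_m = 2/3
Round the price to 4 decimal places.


Answer: Price = V(0,0) = 0.0751

Derivation:
dt = T/N = 0.500000; dx = sigma*sqrt(3*dt) = 0.293939
u = exp(dx) = 1.341702; d = 1/u = 0.745322
p_u = 0.143022, p_m = 0.666667, p_d = 0.190311
Discount per step: exp(-r*dt) = 0.999500
Stock lattice S(k, j) with j the centered position index:
  k=0: S(0,+0) = 0.9500
  k=1: S(1,-1) = 0.7081; S(1,+0) = 0.9500; S(1,+1) = 1.2746
  k=2: S(2,-2) = 0.5277; S(2,-1) = 0.7081; S(2,+0) = 0.9500; S(2,+1) = 1.2746; S(2,+2) = 1.7102
  k=3: S(3,-3) = 0.3933; S(3,-2) = 0.5277; S(3,-1) = 0.7081; S(3,+0) = 0.9500; S(3,+1) = 1.2746; S(3,+2) = 1.7102; S(3,+3) = 2.2945
Terminal payoffs V(N, j) = max(K - S_T, 0):
  V(3,-3) = 0.486671; V(3,-2) = 0.352270; V(3,-1) = 0.171944; V(3,+0) = 0.000000; V(3,+1) = 0.000000; V(3,+2) = 0.000000; V(3,+3) = 0.000000
Backward induction: V(k, j) = exp(-r*dt) * [p_u * V(k+1, j+1) + p_m * V(k+1, j) + p_d * V(k+1, j-1)]
  V(2,-2) = exp(-r*dt) * [p_u*0.171944 + p_m*0.352270 + p_d*0.486671] = 0.351882
  V(2,-1) = exp(-r*dt) * [p_u*0.000000 + p_m*0.171944 + p_d*0.352270] = 0.181579
  V(2,+0) = exp(-r*dt) * [p_u*0.000000 + p_m*0.000000 + p_d*0.171944] = 0.032706
  V(2,+1) = exp(-r*dt) * [p_u*0.000000 + p_m*0.000000 + p_d*0.000000] = 0.000000
  V(2,+2) = exp(-r*dt) * [p_u*0.000000 + p_m*0.000000 + p_d*0.000000] = 0.000000
  V(1,-1) = exp(-r*dt) * [p_u*0.032706 + p_m*0.181579 + p_d*0.351882] = 0.192601
  V(1,+0) = exp(-r*dt) * [p_u*0.000000 + p_m*0.032706 + p_d*0.181579] = 0.056333
  V(1,+1) = exp(-r*dt) * [p_u*0.000000 + p_m*0.000000 + p_d*0.032706] = 0.006221
  V(0,+0) = exp(-r*dt) * [p_u*0.006221 + p_m*0.056333 + p_d*0.192601] = 0.075062


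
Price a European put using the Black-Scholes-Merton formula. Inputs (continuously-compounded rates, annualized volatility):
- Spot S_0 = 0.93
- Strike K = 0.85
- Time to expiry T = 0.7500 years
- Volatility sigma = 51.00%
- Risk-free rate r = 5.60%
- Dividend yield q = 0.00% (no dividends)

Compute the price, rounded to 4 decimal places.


Answer: Price = 0.1017

Derivation:
d1 = (ln(S/K) + (r - q + 0.5*sigma^2) * T) / (sigma * sqrt(T)) = 0.51958295
d2 = d1 - sigma * sqrt(T) = 0.07790999
exp(-rT) = 0.95886978; exp(-qT) = 1.00000000
P = K * exp(-rT) * N(-d2) - S_0 * exp(-qT) * N(-d1)
N(-d1) = 0.30167714; N(-d2) = 0.46894983
P = 0.8500 * 0.95886978 * 0.46894983 - 0.9300 * 1.00000000 * 0.30167714 = 0.1017


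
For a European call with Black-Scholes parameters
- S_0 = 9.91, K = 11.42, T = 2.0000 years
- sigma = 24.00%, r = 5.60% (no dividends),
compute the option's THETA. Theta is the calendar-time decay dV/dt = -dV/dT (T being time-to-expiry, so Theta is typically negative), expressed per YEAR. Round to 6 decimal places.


d1 = 0.0818421420; d2 = -0.2575691130
phi(d1) = 0.3976084304; exp(-qT) = 1.0000000000; exp(-rT) = 0.8940442575
Theta = -S*exp(-qT)*phi(d1)*sigma/(2*sqrt(T)) - r*K*exp(-rT)*N(d2) + q*S*exp(-qT)*N(d1)
N(d1) = 0.5326138780; N(d2) = 0.3983697349; sqrt(T) = 1.4142135624
Term 1 = -9.9100 * 1.0000000000 * 0.3976084304 * 0.2400 / (2 * 1.4142135624) = -0.3343455034
Term 2 = -0.0560 * 11.4200 * 0.8940442575 * 0.3983697349 = -0.2277715544
Term 3 = 0 (no dividend yield, q = 0)
Theta = -0.3343455034 + (-0.2277715544) + (0.0000000000) = -0.562117

Answer: Theta = -0.562117


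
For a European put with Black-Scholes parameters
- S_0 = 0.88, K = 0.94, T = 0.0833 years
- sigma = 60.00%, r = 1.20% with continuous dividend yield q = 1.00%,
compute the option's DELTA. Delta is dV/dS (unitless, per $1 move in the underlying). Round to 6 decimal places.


d1 = -0.2933374130; d2 = -0.4665078493
phi(d1) = 0.3821424049; exp(-qT) = 0.9991673468; exp(-rT) = 0.9990008994
N(-d1) = 0.6153678704
Delta = -exp(-qT) * N(-d1) = -0.9991673468 * 0.6153678704 = -0.614855

Answer: Delta = -0.614855


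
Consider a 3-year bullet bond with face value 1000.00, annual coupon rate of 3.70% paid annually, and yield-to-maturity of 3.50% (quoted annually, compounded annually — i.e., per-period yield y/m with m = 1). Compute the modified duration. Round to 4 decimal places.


Answer: Modified duration = 2.7967

Derivation:
Coupon per period c = face * coupon_rate / m = 37.000000
Periods per year m = 1; per-period yield y/m = 0.035000
Number of cashflows N = 3
Cashflows (t years, CF_t, discount factor 1/(1+y/m)^(m*t), PV):
  t = 1.0000: CF_t = 37.000000, DF = 0.966184, PV = 35.748792
  t = 2.0000: CF_t = 37.000000, DF = 0.933511, PV = 34.539896
  t = 3.0000: CF_t = 1037.000000, DF = 0.901943, PV = 935.314586
Price P = sum_t PV_t = 1005.603274
First compute Macaulay numerator sum_t t * PV_t:
  t * PV_t at t = 1.0000: 35.748792
  t * PV_t at t = 2.0000: 69.079792
  t * PV_t at t = 3.0000: 2805.943757
Macaulay duration D = 2910.772341 / 1005.603274 = 2.894553
Modified duration = D / (1 + y/m) = 2.894553 / (1 + 0.035000) = 2.796670


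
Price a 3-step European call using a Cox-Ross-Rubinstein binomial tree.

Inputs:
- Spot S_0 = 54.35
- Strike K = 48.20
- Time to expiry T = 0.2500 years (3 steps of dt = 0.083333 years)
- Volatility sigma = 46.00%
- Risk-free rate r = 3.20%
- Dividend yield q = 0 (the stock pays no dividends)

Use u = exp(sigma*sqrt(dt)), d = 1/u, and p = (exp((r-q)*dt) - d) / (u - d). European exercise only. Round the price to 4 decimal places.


Answer: Price = V(0,0) = 8.4332

Derivation:
dt = T/N = 0.083333
u = exp(sigma*sqrt(dt)) = 1.142011; d = 1/u = 0.875648
p = (exp((r-q)*dt) - d) / (u - d) = 0.476876
Discount per step: exp(-r*dt) = 0.997337
Stock lattice S(k, i) with i counting down-moves:
  k=0: S(0,0) = 54.3500
  k=1: S(1,0) = 62.0683; S(1,1) = 47.5915
  k=2: S(2,0) = 70.8827; S(2,1) = 54.3500; S(2,2) = 41.6734
  k=3: S(3,0) = 80.9488; S(3,1) = 62.0683; S(3,2) = 47.5915; S(3,3) = 36.4913
Terminal payoffs V(N, i) = max(S_T - K, 0):
  V(3,0) = 32.748755; V(3,1) = 13.868287; V(3,2) = 0.000000; V(3,3) = 0.000000
Backward induction: V(k, i) = exp(-r*dt) * [p * V(k+1, i) + (1-p) * V(k+1, i+1)].
  V(2,0) = exp(-r*dt) * [p*32.748755 + (1-p)*13.868287] = 22.811015
  V(2,1) = exp(-r*dt) * [p*13.868287 + (1-p)*0.000000] = 6.595838
  V(2,2) = exp(-r*dt) * [p*0.000000 + (1-p)*0.000000] = 0.000000
  V(1,0) = exp(-r*dt) * [p*22.811015 + (1-p)*6.595838] = 14.290306
  V(1,1) = exp(-r*dt) * [p*6.595838 + (1-p)*0.000000] = 3.137019
  V(0,0) = exp(-r*dt) * [p*14.290306 + (1-p)*3.137019] = 8.433234


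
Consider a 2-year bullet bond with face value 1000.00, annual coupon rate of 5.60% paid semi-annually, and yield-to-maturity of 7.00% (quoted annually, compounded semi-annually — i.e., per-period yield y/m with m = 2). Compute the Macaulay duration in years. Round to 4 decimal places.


Answer: Macaulay duration = 1.9186 years

Derivation:
Coupon per period c = face * coupon_rate / m = 28.000000
Periods per year m = 2; per-period yield y/m = 0.035000
Number of cashflows N = 4
Cashflows (t years, CF_t, discount factor 1/(1+y/m)^(m*t), PV):
  t = 0.5000: CF_t = 28.000000, DF = 0.966184, PV = 27.053140
  t = 1.0000: CF_t = 28.000000, DF = 0.933511, PV = 26.138300
  t = 1.5000: CF_t = 28.000000, DF = 0.901943, PV = 25.254396
  t = 2.0000: CF_t = 1028.000000, DF = 0.871442, PV = 895.842610
Price P = sum_t PV_t = 974.288446
Macaulay numerator sum_t t * PV_t:
  t * PV_t at t = 0.5000: 13.526570
  t * PV_t at t = 1.0000: 26.138300
  t * PV_t at t = 1.5000: 37.881594
  t * PV_t at t = 2.0000: 1791.685220
Macaulay duration D = (sum_t t * PV_t) / P = 1869.231683 / 974.288446 = 1.918561


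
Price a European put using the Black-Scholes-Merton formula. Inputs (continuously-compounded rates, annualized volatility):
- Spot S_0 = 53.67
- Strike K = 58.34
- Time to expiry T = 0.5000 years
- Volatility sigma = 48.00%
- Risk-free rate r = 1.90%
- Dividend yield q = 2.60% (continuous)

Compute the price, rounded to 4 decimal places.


d1 = (ln(S/K) + (r - q + 0.5*sigma^2) * T) / (sigma * sqrt(T)) = -0.08642547
d2 = d1 - sigma * sqrt(T) = -0.42583673
exp(-rT) = 0.99054498; exp(-qT) = 0.98708414
P = K * exp(-rT) * N(-d2) - S_0 * exp(-qT) * N(-d1)
N(-d1) = 0.53443590; N(-d2) = 0.66488659
P = 58.3400 * 0.99054498 * 0.66488659 - 53.6700 * 0.98708414 * 0.53443590 = 10.1100

Answer: Price = 10.1100


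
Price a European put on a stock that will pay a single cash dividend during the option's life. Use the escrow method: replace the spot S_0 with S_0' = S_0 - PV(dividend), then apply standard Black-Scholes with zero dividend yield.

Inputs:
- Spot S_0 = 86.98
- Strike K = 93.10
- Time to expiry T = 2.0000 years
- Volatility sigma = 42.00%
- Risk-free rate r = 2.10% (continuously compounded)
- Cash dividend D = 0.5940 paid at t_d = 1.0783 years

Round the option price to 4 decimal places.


PV(D) = D * exp(-r * t_d) = 0.5940 * 0.97761016 = 0.58070043
S_0' = S_0 - PV(D) = 86.9800 - 0.58070043 = 86.39929957
d1 = (ln(S_0'/K) + (r + sigma^2/2)*T) / (sigma*sqrt(T)) = 0.24194060
d2 = d1 - sigma*sqrt(T) = -0.35202910
exp(-rT) = 0.95886978
N(-d1) = 0.40441310; N(-d2) = 0.63759178
P = K * exp(-rT) * N(-d2) - S_0' * N(-d1) = 93.1000 * 0.95886978 * 0.63759178 - 86.39929957 * 0.40441310 = 21.9773

Answer: Price = 21.9773


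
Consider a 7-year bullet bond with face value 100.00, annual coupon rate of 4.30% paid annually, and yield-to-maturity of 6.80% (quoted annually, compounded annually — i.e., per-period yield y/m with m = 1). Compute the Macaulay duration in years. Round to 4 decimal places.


Answer: Macaulay duration = 6.1192 years

Derivation:
Coupon per period c = face * coupon_rate / m = 4.300000
Periods per year m = 1; per-period yield y/m = 0.068000
Number of cashflows N = 7
Cashflows (t years, CF_t, discount factor 1/(1+y/m)^(m*t), PV):
  t = 1.0000: CF_t = 4.300000, DF = 0.936330, PV = 4.026217
  t = 2.0000: CF_t = 4.300000, DF = 0.876713, PV = 3.769866
  t = 3.0000: CF_t = 4.300000, DF = 0.820892, PV = 3.529837
  t = 4.0000: CF_t = 4.300000, DF = 0.768626, PV = 3.305091
  t = 5.0000: CF_t = 4.300000, DF = 0.719687, PV = 3.094655
  t = 6.0000: CF_t = 4.300000, DF = 0.673864, PV = 2.897617
  t = 7.0000: CF_t = 104.300000, DF = 0.630959, PV = 65.809038
Price P = sum_t PV_t = 86.432321
Macaulay numerator sum_t t * PV_t:
  t * PV_t at t = 1.0000: 4.026217
  t * PV_t at t = 2.0000: 7.539733
  t * PV_t at t = 3.0000: 10.589512
  t * PV_t at t = 4.0000: 13.220365
  t * PV_t at t = 5.0000: 15.473273
  t * PV_t at t = 6.0000: 17.385700
  t * PV_t at t = 7.0000: 460.663263
Macaulay duration D = (sum_t t * PV_t) / P = 528.898063 / 86.432321 = 6.119216


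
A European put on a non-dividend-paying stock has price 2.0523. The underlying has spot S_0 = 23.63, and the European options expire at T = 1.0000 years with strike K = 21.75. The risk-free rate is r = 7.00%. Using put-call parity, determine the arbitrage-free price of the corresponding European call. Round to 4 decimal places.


Answer: Call price = 5.4027

Derivation:
Put-call parity: C - P = S_0 * exp(-qT) - K * exp(-rT).
S_0 * exp(-qT) = 23.6300 * 1.00000000 = 23.63000000
K * exp(-rT) = 21.7500 * 0.93239382 = 20.27956558
C = P + S*exp(-qT) - K*exp(-rT)
C = 2.0523 + 23.63000000 - 20.27956558 = 5.4027


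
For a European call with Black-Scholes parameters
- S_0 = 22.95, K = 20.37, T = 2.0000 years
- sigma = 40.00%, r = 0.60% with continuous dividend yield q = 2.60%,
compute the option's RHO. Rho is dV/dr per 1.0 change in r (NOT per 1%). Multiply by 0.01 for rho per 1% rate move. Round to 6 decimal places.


d1 = 0.4229465631; d2 = -0.1427388619
phi(d1) = 0.3648093353; exp(-qT) = 0.9493288668; exp(-rT) = 0.9880717129
N(d2) = 0.4432482118
Rho = K*T*exp(-rT)*N(d2) = 20.3700 * 2.0000 * 0.9880717129 * 0.4432482118 = 17.842532

Answer: Rho = 17.842532


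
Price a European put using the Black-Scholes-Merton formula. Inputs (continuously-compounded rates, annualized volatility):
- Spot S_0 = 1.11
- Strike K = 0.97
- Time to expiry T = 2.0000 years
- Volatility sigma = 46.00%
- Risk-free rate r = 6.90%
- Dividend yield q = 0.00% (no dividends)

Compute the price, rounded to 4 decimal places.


Answer: Price = 0.1375

Derivation:
d1 = (ln(S/K) + (r - q + 0.5*sigma^2) * T) / (sigma * sqrt(T)) = 0.74464373
d2 = d1 - sigma * sqrt(T) = 0.09410549
exp(-rT) = 0.87109869; exp(-qT) = 1.00000000
P = K * exp(-rT) * N(-d2) - S_0 * exp(-qT) * N(-d1)
N(-d1) = 0.22824356; N(-d2) = 0.46251268
P = 0.9700 * 0.87109869 * 0.46251268 - 1.1100 * 1.00000000 * 0.22824356 = 0.1375


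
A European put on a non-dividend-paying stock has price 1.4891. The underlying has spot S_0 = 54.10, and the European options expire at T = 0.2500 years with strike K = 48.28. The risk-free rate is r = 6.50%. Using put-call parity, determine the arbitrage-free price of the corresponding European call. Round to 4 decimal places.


Put-call parity: C - P = S_0 * exp(-qT) - K * exp(-rT).
S_0 * exp(-qT) = 54.1000 * 1.00000000 = 54.10000000
K * exp(-rT) = 48.2800 * 0.98388132 = 47.50179008
C = P + S*exp(-qT) - K*exp(-rT)
C = 1.4891 + 54.10000000 - 47.50179008 = 8.0873

Answer: Call price = 8.0873


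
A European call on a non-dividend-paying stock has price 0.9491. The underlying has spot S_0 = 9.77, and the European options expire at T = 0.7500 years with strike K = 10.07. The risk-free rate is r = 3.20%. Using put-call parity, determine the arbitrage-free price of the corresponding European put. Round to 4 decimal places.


Put-call parity: C - P = S_0 * exp(-qT) - K * exp(-rT).
S_0 * exp(-qT) = 9.7700 * 1.00000000 = 9.77000000
K * exp(-rT) = 10.0700 * 0.97628571 = 9.83119710
P = C - S*exp(-qT) + K*exp(-rT)
P = 0.9491 - 9.77000000 + 9.83119710 = 1.0103

Answer: Put price = 1.0103


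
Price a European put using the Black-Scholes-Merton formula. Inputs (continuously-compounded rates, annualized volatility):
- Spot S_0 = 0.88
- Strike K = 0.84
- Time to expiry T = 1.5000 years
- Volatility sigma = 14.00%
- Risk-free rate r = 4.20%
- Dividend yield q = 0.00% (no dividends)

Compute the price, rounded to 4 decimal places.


Answer: Price = 0.0226

Derivation:
d1 = (ln(S/K) + (r - q + 0.5*sigma^2) * T) / (sigma * sqrt(T)) = 0.72446584
d2 = d1 - sigma * sqrt(T) = 0.55300156
exp(-rT) = 0.93894347; exp(-qT) = 1.00000000
P = K * exp(-rT) * N(-d2) - S_0 * exp(-qT) * N(-d1)
N(-d1) = 0.23438989; N(-d2) = 0.29013117
P = 0.8400 * 0.93894347 * 0.29013117 - 0.8800 * 1.00000000 * 0.23438989 = 0.0226


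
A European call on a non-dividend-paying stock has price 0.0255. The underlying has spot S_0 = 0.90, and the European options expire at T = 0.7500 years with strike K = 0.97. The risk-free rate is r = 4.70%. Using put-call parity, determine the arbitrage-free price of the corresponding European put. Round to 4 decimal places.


Put-call parity: C - P = S_0 * exp(-qT) - K * exp(-rT).
S_0 * exp(-qT) = 0.9000 * 1.00000000 = 0.90000000
K * exp(-rT) = 0.9700 * 0.96536405 = 0.93640312
P = C - S*exp(-qT) + K*exp(-rT)
P = 0.0255 - 0.90000000 + 0.93640312 = 0.0619

Answer: Put price = 0.0619


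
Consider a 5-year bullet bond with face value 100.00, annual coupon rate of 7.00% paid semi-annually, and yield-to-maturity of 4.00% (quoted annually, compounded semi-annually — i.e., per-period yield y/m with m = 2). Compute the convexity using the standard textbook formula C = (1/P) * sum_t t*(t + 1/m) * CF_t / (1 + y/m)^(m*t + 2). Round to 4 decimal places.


Coupon per period c = face * coupon_rate / m = 3.500000
Periods per year m = 2; per-period yield y/m = 0.020000
Number of cashflows N = 10
Cashflows (t years, CF_t, discount factor 1/(1+y/m)^(m*t), PV):
  t = 0.5000: CF_t = 3.500000, DF = 0.980392, PV = 3.431373
  t = 1.0000: CF_t = 3.500000, DF = 0.961169, PV = 3.364091
  t = 1.5000: CF_t = 3.500000, DF = 0.942322, PV = 3.298128
  t = 2.0000: CF_t = 3.500000, DF = 0.923845, PV = 3.233459
  t = 2.5000: CF_t = 3.500000, DF = 0.905731, PV = 3.170058
  t = 3.0000: CF_t = 3.500000, DF = 0.887971, PV = 3.107900
  t = 3.5000: CF_t = 3.500000, DF = 0.870560, PV = 3.046961
  t = 4.0000: CF_t = 3.500000, DF = 0.853490, PV = 2.987216
  t = 4.5000: CF_t = 3.500000, DF = 0.836755, PV = 2.928643
  t = 5.0000: CF_t = 103.500000, DF = 0.820348, PV = 84.906049
Price P = sum_t PV_t = 113.473878
Convexity numerator sum_t t*(t + 1/m) * CF_t / (1+y/m)^(m*t + 2):
  t = 0.5000: term = 1.649064
  t = 1.0000: term = 4.850188
  t = 1.5000: term = 9.510174
  t = 2.0000: term = 15.539499
  t = 2.5000: term = 22.852205
  t = 3.0000: term = 31.365771
  t = 3.5000: term = 41.001008
  t = 4.0000: term = 51.681943
  t = 4.5000: term = 63.335714
  t = 5.0000: term = 2244.248701
Convexity = (1/P) * sum = 2486.034267 / 113.473878 = 21.908428

Answer: Convexity = 21.9084
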